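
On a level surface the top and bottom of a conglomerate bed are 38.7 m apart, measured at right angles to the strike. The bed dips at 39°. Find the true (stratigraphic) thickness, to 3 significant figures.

24.4 m

True thickness t = w · sin(dip) = 38.7 × sin 39°
t = 38.7 × 0.6293 = 24.355 m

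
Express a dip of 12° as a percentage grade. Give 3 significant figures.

grade % = 100 × tan 12° = 100 × 0.2126

21.3%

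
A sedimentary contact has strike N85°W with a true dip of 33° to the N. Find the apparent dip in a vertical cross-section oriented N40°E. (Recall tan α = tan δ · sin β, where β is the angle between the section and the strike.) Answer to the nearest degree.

The section lies 55° from the strike.
tan(apparent dip) = tan 33° · sin 55° = 0.5320
apparent dip = arctan 0.5320 = 28.01°

28°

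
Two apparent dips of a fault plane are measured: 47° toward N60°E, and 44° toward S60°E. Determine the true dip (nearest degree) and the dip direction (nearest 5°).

true dip 50°, dip direction 085°

Each apparent-dip line lies in the plane. As unit vectors (x east, y north, z up), v₁ plunges 47°→N60°E and v₂ plunges 44°→S60°E.
n = v₁ × v₂ = (0.500, 0.045, 0.425) (taken with n_z > 0).
True dip = arccos(n_z / |n|) = arccos(0.6460) = 49.8°.
Dip direction = atan2(0.500, 0.045) = 85° (azimuth of n's horizontal projection).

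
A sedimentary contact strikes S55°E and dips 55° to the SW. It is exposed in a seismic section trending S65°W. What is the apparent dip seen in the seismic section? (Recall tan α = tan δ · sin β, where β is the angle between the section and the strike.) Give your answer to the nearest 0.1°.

51.0°

The strike is S55°E and the section trends S65°W; the acute angle between them is β = 60°.
tan(apparent dip) = tan 55° · sin 60° = 1.2368
α = arctan(1.2368) = 51.04°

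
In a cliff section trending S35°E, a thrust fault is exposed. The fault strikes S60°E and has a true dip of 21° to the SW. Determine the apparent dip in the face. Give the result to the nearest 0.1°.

9.2°

The section lies 25° from the strike.
tan(apparent dip) = tan 21° · sin 25° = 0.1622
apparent dip = arctan 0.1622 = 9.21°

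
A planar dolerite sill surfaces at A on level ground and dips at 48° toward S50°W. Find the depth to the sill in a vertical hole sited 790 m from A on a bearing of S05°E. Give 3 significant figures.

The hole lies 55° from the dip direction, so the down-dip offset is 790 × cos 55° = 453.13 m.
Depth = down-dip offset × tan(dip) = 453.13 × tan 48° = 453.13 × 1.1106
Depth = 503.25 m

503 m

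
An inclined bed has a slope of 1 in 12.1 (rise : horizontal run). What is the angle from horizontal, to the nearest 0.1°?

tan θ = 1/12.1 = 0.0826
θ = arctan(0.0826) = 4.72°

4.7°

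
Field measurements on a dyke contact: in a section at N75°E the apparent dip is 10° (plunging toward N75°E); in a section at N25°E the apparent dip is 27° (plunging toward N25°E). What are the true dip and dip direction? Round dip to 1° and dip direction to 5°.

Represent each trace as a vector plunging at its apparent dip toward its trend (east-north-up frame): v₁ = (0.951, 0.255, -0.174), v₂ = (0.377, 0.808, -0.454).
n = v₁ × v₂ = (0.025, 0.366, 0.672) (taken with n_z > 0).
Dip δ = arctan(|n_h|/n_z) = arctan(0.367/0.672) = 28.7°.
The horizontal component of n points toward azimuth atan2(n_x, n_y) = 4°, the dip direction.

true dip 29°, dip direction 005°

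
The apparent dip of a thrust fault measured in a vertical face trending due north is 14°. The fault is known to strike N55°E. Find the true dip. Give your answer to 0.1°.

16.9°

The section is 55° from the strike.
tan(true dip) = tan 14° / sin 55° = 0.3044
δ = arctan(0.3044) = 16.93°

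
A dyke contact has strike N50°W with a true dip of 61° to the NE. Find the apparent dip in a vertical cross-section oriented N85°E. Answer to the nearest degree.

Angle between strike (N50°W) and section (N85°E): β = 45°.
tan(apparent dip) = tan 61° · sin 45° = 1.2757
α = arctan(1.2757) = 51.91°

52°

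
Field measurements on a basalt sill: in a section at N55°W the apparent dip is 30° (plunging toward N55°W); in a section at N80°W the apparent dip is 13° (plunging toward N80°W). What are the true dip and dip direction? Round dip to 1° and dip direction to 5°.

The two traces are lines in the plane: v₁ = (sin 305°·cos 30°, cos 305°·cos 30°, −sin 30°), v₂ = (sin 280°·cos 13°, cos 280°·cos 13°, −sin 13°).
The plane normal is n = v₁ × v₂ ∝ (-0.027, 0.320, 0.357).
tan δ = √(n_x²+n_y²)/n_z = 0.321/0.357, so δ = 42.0°.
The horizontal component of n points toward azimuth atan2(n_x, n_y) = 355°, the dip direction.

true dip 42°, dip direction 355°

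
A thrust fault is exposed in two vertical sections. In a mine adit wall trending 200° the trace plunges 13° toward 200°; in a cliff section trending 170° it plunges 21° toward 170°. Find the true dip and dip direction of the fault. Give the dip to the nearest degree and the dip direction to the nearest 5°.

Represent each trace as a vector plunging at its apparent dip toward its trend (east-north-up frame): v₁ = (-0.333, -0.916, -0.225), v₂ = (0.162, -0.919, -0.358).
n = v₁ × v₂ = (0.121, -0.156, 0.455) (taken with n_z > 0).
tan δ = √(n_x²+n_y²)/n_z = 0.198/0.455, so δ = 23.5°.
Dip direction = azimuth of (n_x, n_y) = atan2(0.121, -0.156) = 142°.

true dip 23°, dip direction 140°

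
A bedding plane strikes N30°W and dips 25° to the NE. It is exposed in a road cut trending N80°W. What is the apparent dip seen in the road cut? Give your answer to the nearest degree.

20°

The section lies 50° from the strike.
tan α = tan 25° × sin 50° = 0.4663 × 0.7660 = 0.3572
apparent dip = arctan 0.3572 = 19.66°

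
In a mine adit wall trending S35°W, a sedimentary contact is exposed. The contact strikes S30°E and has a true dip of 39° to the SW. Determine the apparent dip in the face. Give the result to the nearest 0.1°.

The section lies 65° from the strike.
tan α = tan 39° × sin 65° = 0.8098 × 0.9063 = 0.7339
apparent dip = arctan 0.7339 = 36.28°

36.3°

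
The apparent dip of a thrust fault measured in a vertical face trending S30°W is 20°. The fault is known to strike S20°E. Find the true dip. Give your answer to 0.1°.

β = acute angle between strike S20°E and section S30°W = 50°.
tan(true dip) = tan 20° / sin 50° = 0.4751
true dip = arctan 0.4751 = 25.41°

25.4°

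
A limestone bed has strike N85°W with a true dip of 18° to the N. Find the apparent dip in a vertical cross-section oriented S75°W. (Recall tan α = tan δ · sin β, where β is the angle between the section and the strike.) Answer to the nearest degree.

6°

The strike is N85°W and the section trends S75°W; the acute angle between them is β = 20°.
tan α = tan 18° × sin 20° = 0.3249 × 0.3420 = 0.1111
apparent dip = arctan 0.1111 = 6.34°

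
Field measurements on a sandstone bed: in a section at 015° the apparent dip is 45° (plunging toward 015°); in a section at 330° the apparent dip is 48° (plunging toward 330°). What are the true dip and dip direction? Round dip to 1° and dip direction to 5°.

The two traces are lines in the plane: v₁ = (sin 15°·cos 45°, cos 15°·cos 45°, −sin 45°), v₂ = (sin 330°·cos 48°, cos 330°·cos 48°, −sin 48°).
Cross product v₁ × v₂ gives the pole to the plane: n ∝ (-0.098, 0.373, 0.335).
Dip δ = arctan(|n_h|/n_z) = arctan(0.385/0.335) = 49.0°.
The horizontal component of n points toward azimuth atan2(n_x, n_y) = 345°, the dip direction.

true dip 49°, dip direction 345°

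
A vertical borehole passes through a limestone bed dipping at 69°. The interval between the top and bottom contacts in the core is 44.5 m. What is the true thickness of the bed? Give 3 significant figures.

15.9 m

True thickness t = h · cos(dip) = 44.5 × cos 69°
t = 44.5 × 0.3584 = 15.947 m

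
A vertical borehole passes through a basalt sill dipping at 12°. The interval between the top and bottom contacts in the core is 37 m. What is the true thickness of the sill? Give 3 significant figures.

36.2 m

True thickness t = h · cos(dip) = 37 × cos 12°
t = 37 × 0.9781 = 36.191 m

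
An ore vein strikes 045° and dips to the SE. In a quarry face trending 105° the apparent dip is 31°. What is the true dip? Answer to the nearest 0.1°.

The section is 60° from the strike.
tan(true dip) = tan 31° / sin 60° = 0.6938
δ = arctan(0.6938) = 34.75°

34.8°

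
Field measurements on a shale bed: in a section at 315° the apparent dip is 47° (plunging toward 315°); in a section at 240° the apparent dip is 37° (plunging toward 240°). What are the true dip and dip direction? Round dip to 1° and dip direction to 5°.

true dip 50°, dip direction 290°

Each apparent-dip line lies in the plane. As unit vectors (x east, y north, z up), v₁ plunges 47°→315° and v₂ plunges 37°→240°.
The plane normal is n = v₁ × v₂ ∝ (-0.582, 0.216, 0.526).
tan δ = √(n_x²+n_y²)/n_z = 0.621/0.526, so δ = 49.7°.
Dip direction = atan2(-0.582, 0.216) = 290° (azimuth of n's horizontal projection).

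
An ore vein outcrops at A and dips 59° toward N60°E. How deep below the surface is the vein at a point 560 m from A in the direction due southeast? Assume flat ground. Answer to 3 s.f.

241 m

The hole lies 75° from the dip direction, so the down-dip offset is 560 × cos 75° = 144.94 m.
Depth = down-dip offset × tan(dip) = 144.94 × tan 59° = 144.94 × 1.6643
Depth = 241.22 m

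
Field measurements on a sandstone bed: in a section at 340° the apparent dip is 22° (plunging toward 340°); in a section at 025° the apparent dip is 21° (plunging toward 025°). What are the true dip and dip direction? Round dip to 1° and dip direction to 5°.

true dip 23°, dip direction 000°

The two traces are lines in the plane: v₁ = (sin 340°·cos 22°, cos 340°·cos 22°, −sin 22°), v₂ = (sin 25°·cos 21°, cos 25°·cos 21°, −sin 21°).
The plane normal is n = v₁ × v₂ ∝ (-0.005, 0.261, 0.612).
True dip = arccos(n_z / |n|) = arccos(0.9196) = 23.1°.
The horizontal component of n points toward azimuth atan2(n_x, n_y) = 359°, the dip direction.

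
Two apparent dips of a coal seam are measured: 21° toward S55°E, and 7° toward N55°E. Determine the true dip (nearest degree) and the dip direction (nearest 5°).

true dip 21°, dip direction 125°

Represent each trace as a vector plunging at its apparent dip toward its trend (east-north-up frame): v₁ = (0.765, -0.535, -0.358), v₂ = (0.813, 0.569, -0.122).
n = v₁ × v₂ = (0.269, -0.198, 0.871) (taken with n_z > 0).
Dip δ = arctan(|n_h|/n_z) = arctan(0.334/0.871) = 21.0°.
Dip direction = azimuth of (n_x, n_y) = atan2(0.269, -0.198) = 126°.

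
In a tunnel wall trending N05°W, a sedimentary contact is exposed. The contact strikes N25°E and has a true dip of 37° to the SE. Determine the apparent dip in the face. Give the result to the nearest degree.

The section lies 30° from the strike.
tan α = tan 37° × sin 30° = 0.7536 × 0.5000 = 0.3768
α = arctan(0.3768) = 20.65°

21°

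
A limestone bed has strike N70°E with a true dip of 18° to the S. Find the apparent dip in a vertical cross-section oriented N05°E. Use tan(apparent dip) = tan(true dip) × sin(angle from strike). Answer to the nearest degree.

16°

The section lies 65° from the strike.
tan α = tan 18° × sin 65° = 0.3249 × 0.9063 = 0.2945
α = arctan(0.2945) = 16.41°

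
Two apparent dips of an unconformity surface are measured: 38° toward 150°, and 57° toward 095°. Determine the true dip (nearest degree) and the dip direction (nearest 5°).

The two traces are lines in the plane: v₁ = (sin 150°·cos 38°, cos 150°·cos 38°, −sin 38°), v₂ = (sin 95°·cos 57°, cos 95°·cos 57°, −sin 57°).
The plane normal is n = v₁ × v₂ ∝ (0.543, -0.004, 0.352).
True dip = arccos(n_z / |n|) = arccos(0.5434) = 57.1°.
The horizontal component of n points toward azimuth atan2(n_x, n_y) = 90°, the dip direction.

true dip 57°, dip direction 090°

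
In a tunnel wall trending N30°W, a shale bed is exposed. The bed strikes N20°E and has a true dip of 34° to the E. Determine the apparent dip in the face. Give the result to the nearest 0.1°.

The strike is N20°E and the section trends N30°W; the acute angle between them is β = 50°.
tan(apparent dip) = tan 34° · sin 50° = 0.5167
α = arctan(0.5167) = 27.33°

27.3°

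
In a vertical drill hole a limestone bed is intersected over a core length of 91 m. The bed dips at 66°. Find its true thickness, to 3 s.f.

37.0 m

True thickness t = h · cos(dip) = 91 × cos 66°
t = 91 × 0.4067 = 37.013 m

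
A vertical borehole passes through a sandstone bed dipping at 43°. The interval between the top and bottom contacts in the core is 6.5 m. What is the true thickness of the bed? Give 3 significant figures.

True thickness t = h · cos(dip) = 6.5 × cos 43°
t = 6.5 × 0.7314 = 4.754 m

4.75 m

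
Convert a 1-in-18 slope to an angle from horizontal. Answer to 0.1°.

3.2°

tan θ = 1/18 = 0.0556
θ = arctan(0.0556) = 3.18°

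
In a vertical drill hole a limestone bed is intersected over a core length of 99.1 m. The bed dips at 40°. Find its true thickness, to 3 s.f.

True thickness t = h · cos(dip) = 99.1 × cos 40°
t = 99.1 × 0.7660 = 75.915 m

75.9 m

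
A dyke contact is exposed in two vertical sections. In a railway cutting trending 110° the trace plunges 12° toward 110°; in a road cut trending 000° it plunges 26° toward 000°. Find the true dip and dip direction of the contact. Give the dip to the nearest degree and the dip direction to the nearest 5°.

Represent each trace as a vector plunging at its apparent dip toward its trend (east-north-up frame): v₁ = (0.919, -0.335, -0.208), v₂ = (0.000, 0.899, -0.438).
n = v₁ × v₂ = (0.334, 0.403, 0.826) (taken with n_z > 0).
Dip δ = arctan(|n_h|/n_z) = arctan(0.523/0.826) = 32.3°.
Dip direction = atan2(0.334, 0.403) = 40° (azimuth of n's horizontal projection).

true dip 32°, dip direction 040°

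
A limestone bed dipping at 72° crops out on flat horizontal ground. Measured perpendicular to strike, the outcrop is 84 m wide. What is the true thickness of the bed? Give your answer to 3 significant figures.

79.9 m

True thickness t = w · sin(dip) = 84 × sin 72°
t = 84 × 0.9511 = 79.889 m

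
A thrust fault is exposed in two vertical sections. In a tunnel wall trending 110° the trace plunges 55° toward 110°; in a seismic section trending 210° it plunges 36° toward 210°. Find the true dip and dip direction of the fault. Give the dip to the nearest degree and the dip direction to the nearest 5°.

Represent each trace as a vector plunging at its apparent dip toward its trend (east-north-up frame): v₁ = (0.539, -0.196, -0.819), v₂ = (-0.405, -0.701, -0.588).
Cross product v₁ × v₂ gives the pole to the plane: n ∝ (0.459, -0.648, 0.457).
tan δ = √(n_x²+n_y²)/n_z = 0.794/0.457, so δ = 60.1°.
The horizontal component of n points toward azimuth atan2(n_x, n_y) = 145°, the dip direction.

true dip 60°, dip direction 145°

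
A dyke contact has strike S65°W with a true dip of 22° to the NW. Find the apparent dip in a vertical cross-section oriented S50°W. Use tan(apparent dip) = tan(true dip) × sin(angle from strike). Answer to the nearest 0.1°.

The strike is S65°W and the section trends S50°W; the acute angle between them is β = 15°.
tan α = tan 22° × sin 15° = 0.4040 × 0.2588 = 0.1046
α = arctan(0.1046) = 5.97°

6.0°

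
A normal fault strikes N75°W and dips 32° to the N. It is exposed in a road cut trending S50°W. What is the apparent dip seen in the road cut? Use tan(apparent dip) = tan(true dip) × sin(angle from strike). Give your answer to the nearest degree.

27°

Angle between strike (N75°W) and section (S50°W): β = 55°.
tan α = tan 32° × sin 55° = 0.6249 × 0.8192 = 0.5119
apparent dip = arctan 0.5119 = 27.11°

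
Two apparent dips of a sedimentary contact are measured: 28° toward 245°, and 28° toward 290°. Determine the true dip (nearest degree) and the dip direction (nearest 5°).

true dip 30°, dip direction 270°

Represent each trace as a vector plunging at its apparent dip toward its trend (east-north-up frame): v₁ = (-0.800, -0.373, -0.469), v₂ = (-0.830, 0.302, -0.469).
n = v₁ × v₂ = (-0.317, -0.014, 0.551) (taken with n_z > 0).
True dip = arccos(n_z / |n|) = arccos(0.8667) = 29.9°.
Dip direction = atan2(-0.317, -0.014) = 268° (azimuth of n's horizontal projection).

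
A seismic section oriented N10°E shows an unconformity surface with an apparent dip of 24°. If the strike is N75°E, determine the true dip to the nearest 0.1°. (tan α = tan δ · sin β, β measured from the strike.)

26.2°

β = acute angle between strike N75°E and section N10°E = 65°.
tan δ = tan α / sin β = tan 24° / sin 65° = 0.4452 / 0.9063 = 0.4913
true dip = arctan 0.4913 = 26.16°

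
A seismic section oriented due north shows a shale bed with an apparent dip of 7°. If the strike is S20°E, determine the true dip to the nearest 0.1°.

19.7°

The section is 20° from the strike.
tan(true dip) = tan 7° / sin 20° = 0.3590
true dip = arctan 0.3590 = 19.75°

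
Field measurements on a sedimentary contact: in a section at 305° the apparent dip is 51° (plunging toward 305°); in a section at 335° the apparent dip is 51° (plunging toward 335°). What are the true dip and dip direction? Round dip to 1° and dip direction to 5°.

true dip 52°, dip direction 320°

The two traces are lines in the plane: v₁ = (sin 305°·cos 51°, cos 305°·cos 51°, −sin 51°), v₂ = (sin 335°·cos 51°, cos 335°·cos 51°, −sin 51°).
n = v₁ × v₂ = (-0.163, 0.194, 0.198) (taken with n_z > 0).
True dip = arccos(n_z / |n|) = arccos(0.6161) = 52.0°.
Dip direction = azimuth of (n_x, n_y) = atan2(-0.163, 0.194) = 320°.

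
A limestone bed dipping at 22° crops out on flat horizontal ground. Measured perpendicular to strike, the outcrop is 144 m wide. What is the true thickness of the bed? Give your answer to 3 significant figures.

True thickness t = w · sin(dip) = 144 × sin 22°
t = 144 × 0.3746 = 53.943 m

53.9 m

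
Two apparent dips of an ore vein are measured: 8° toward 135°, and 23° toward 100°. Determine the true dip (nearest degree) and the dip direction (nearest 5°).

true dip 29°, dip direction 060°

The two traces are lines in the plane: v₁ = (sin 135°·cos 8°, cos 135°·cos 8°, −sin 8°), v₂ = (sin 100°·cos 23°, cos 100°·cos 23°, −sin 23°).
The plane normal is n = v₁ × v₂ ∝ (0.251, 0.147, 0.523).
Dip δ = arctan(|n_h|/n_z) = arctan(0.291/0.523) = 29.1°.
The horizontal component of n points toward azimuth atan2(n_x, n_y) = 60°, the dip direction.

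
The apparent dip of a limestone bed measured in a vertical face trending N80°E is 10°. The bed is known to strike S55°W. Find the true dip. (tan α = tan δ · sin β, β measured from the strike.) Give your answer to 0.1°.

22.6°

The section is 25° from the strike.
tan(true dip) = tan 10° / sin 25° = 0.4172
true dip = arctan 0.4172 = 22.65°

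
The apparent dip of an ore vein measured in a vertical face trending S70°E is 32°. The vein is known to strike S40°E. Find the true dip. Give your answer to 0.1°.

β = acute angle between strike S40°E and section S70°E = 30°.
tan(true dip) = tan 32° / sin 30° = 1.2497
δ = arctan(1.2497) = 51.33°

51.3°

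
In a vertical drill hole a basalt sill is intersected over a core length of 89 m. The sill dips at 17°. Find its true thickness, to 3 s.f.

85.1 m

True thickness t = h · cos(dip) = 89 × cos 17°
t = 89 × 0.9563 = 85.111 m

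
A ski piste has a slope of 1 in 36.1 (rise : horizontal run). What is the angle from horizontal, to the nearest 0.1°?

1.6°

tan θ = 1/36.1 = 0.0277
θ = arctan(0.0277) = 1.59°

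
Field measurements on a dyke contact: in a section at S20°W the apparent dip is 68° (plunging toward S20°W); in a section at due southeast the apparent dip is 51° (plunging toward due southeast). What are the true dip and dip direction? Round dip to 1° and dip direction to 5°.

true dip 68°, dip direction 195°

Represent each trace as a vector plunging at its apparent dip toward its trend (east-north-up frame): v₁ = (-0.128, -0.352, -0.927), v₂ = (0.445, -0.445, -0.777).
Cross product v₁ × v₂ gives the pole to the plane: n ∝ (-0.139, -0.512, 0.214).
tan δ = √(n_x²+n_y²)/n_z = 0.531/0.214, so δ = 68.1°.
Dip direction = azimuth of (n_x, n_y) = atan2(-0.139, -0.512) = 195°.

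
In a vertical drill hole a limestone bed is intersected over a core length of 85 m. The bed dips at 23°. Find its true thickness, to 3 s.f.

78.2 m

True thickness t = h · cos(dip) = 85 × cos 23°
t = 85 × 0.9205 = 78.243 m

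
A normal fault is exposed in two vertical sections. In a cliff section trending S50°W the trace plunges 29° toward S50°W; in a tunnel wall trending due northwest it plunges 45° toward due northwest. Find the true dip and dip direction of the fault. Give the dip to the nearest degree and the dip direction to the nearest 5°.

true dip 48°, dip direction 290°

Represent each trace as a vector plunging at its apparent dip toward its trend (east-north-up frame): v₁ = (-0.670, -0.562, -0.485), v₂ = (-0.500, 0.500, -0.707).
n = v₁ × v₂ = (-0.640, 0.231, 0.616) (taken with n_z > 0).
True dip = arccos(n_z / |n|) = arccos(0.6712) = 47.8°.
Dip direction = azimuth of (n_x, n_y) = atan2(-0.640, 0.231) = 290°.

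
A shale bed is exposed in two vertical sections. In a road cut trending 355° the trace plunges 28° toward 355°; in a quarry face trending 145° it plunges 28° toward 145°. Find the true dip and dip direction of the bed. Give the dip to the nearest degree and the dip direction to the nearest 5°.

Each apparent-dip line lies in the plane. As unit vectors (x east, y north, z up), v₁ plunges 28°→355° and v₂ plunges 28°→145°.
n = v₁ × v₂ = (0.752, 0.274, 0.390) (taken with n_z > 0).
True dip = arccos(n_z / |n|) = arccos(0.4377) = 64.0°.
Dip direction = atan2(0.752, 0.274) = 70° (azimuth of n's horizontal projection).

true dip 64°, dip direction 070°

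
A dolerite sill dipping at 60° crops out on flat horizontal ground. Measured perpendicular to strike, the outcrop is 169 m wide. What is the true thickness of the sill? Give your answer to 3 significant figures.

146 m

True thickness t = w · sin(dip) = 169 × sin 60°
t = 169 × 0.8660 = 146.358 m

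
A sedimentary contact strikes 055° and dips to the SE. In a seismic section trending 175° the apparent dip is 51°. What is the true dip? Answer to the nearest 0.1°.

55.0°

The section is 60° from the strike.
tan(true dip) = tan 51° / sin 60° = 1.4259
δ = arctan(1.4259) = 54.96°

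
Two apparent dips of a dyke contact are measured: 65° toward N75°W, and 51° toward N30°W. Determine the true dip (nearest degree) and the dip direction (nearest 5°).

Each apparent-dip line lies in the plane. As unit vectors (x east, y north, z up), v₁ plunges 65°→N75°W and v₂ plunges 51°→N30°W.
Cross product v₁ × v₂ gives the pole to the plane: n ∝ (-0.409, 0.032, 0.188).
True dip = arccos(n_z / |n|) = arccos(0.4168) = 65.4°.
The horizontal component of n points toward azimuth atan2(n_x, n_y) = 274°, the dip direction.

true dip 65°, dip direction 275°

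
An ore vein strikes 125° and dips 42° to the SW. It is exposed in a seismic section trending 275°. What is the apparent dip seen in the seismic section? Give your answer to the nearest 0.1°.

24.2°

Angle between strike (125°) and section (275°): β = 30°.
tan α = tan 42° × sin 30° = 0.9004 × 0.5000 = 0.4502
α = arctan(0.4502) = 24.24°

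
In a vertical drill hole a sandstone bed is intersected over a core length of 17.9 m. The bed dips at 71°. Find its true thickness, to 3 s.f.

True thickness t = h · cos(dip) = 17.9 × cos 71°
t = 17.9 × 0.3256 = 5.828 m

5.83 m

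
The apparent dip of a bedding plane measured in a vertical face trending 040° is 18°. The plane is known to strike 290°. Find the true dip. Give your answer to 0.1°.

β = acute angle between strike 290° and section 040° = 70°.
tan δ = tan α / sin β = tan 18° / sin 70° = 0.3249 / 0.9397 = 0.3458
true dip = arctan 0.3458 = 19.07°

19.1°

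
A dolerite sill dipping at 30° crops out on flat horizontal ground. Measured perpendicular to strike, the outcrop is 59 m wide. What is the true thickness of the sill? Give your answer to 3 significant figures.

29.5 m

True thickness t = w · sin(dip) = 59 × sin 30°
t = 59 × 0.5000 = 29.500 m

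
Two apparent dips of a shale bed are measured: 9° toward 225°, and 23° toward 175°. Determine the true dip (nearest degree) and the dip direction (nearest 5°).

Each apparent-dip line lies in the plane. As unit vectors (x east, y north, z up), v₁ plunges 9°→225° and v₂ plunges 23°→175°.
Cross product v₁ × v₂ gives the pole to the plane: n ∝ (0.129, -0.285, 0.696).
tan δ = √(n_x²+n_y²)/n_z = 0.313/0.696, so δ = 24.2°.
Dip direction = atan2(0.129, -0.285) = 156° (azimuth of n's horizontal projection).

true dip 24°, dip direction 155°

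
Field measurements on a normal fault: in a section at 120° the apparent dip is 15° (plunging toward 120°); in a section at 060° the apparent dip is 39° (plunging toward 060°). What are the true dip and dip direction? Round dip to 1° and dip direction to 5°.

true dip 40°, dip direction 050°

Represent each trace as a vector plunging at its apparent dip toward its trend (east-north-up frame): v₁ = (0.837, -0.483, -0.259), v₂ = (0.673, 0.389, -0.629).
n = v₁ × v₂ = (0.405, 0.352, 0.650) (taken with n_z > 0).
True dip = arccos(n_z / |n|) = arccos(0.7713) = 39.5°.
Dip direction = atan2(0.405, 0.352) = 49° (azimuth of n's horizontal projection).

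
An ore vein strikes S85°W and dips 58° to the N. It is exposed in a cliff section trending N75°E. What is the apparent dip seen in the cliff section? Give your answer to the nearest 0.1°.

15.5°

Angle between strike (S85°W) and section (N75°E): β = 10°.
tan(apparent dip) = tan 58° · sin 10° = 0.2779
apparent dip = arctan 0.2779 = 15.53°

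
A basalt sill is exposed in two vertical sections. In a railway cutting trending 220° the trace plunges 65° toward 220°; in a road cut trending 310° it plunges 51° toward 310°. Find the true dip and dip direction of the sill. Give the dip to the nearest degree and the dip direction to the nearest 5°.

true dip 68°, dip direction 250°

Represent each trace as a vector plunging at its apparent dip toward its trend (east-north-up frame): v₁ = (-0.272, -0.324, -0.906), v₂ = (-0.482, 0.405, -0.777).
The plane normal is n = v₁ × v₂ ∝ (-0.618, -0.226, 0.266).
True dip = arccos(n_z / |n|) = arccos(0.3747) = 68.0°.
Dip direction = atan2(-0.618, -0.226) = 250° (azimuth of n's horizontal projection).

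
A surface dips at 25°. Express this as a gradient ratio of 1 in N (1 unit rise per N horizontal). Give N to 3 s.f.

1 : N means tan θ = 1/N, so N = 1/tan 25° = 1/0.4663

1 in 2.14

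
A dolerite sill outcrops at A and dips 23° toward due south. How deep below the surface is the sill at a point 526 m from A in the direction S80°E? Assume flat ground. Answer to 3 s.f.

38.8 m

The hole lies 80° from the dip direction, so the down-dip offset is 526 × cos 80° = 91.34 m.
Depth = down-dip offset × tan(dip) = 91.34 × tan 23° = 91.34 × 0.4245
Depth = 38.77 m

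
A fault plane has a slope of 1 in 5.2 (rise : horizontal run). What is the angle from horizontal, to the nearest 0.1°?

tan θ = 1/5.2 = 0.1923
θ = arctan(0.1923) = 10.89°

10.9°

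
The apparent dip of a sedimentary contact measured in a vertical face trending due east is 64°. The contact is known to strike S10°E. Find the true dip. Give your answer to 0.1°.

64.3°

β = acute angle between strike S10°E and section due east = 80°.
tan δ = tan α / sin β = tan 64° / sin 80° = 2.0503 / 0.9848 = 2.0819
δ = arctan(2.0819) = 64.34°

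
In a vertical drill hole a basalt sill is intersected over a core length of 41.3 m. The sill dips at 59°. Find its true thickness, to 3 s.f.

True thickness t = h · cos(dip) = 41.3 × cos 59°
t = 41.3 × 0.5150 = 21.271 m

21.3 m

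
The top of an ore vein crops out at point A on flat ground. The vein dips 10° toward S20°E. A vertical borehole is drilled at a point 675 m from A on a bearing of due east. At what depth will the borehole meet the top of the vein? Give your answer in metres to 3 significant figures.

40.7 m

The hole lies 70° from the dip direction, so the down-dip offset is 675 × cos 70° = 230.86 m.
Depth = down-dip offset × tan(dip) = 230.86 × tan 10° = 230.86 × 0.1763
Depth = 40.71 m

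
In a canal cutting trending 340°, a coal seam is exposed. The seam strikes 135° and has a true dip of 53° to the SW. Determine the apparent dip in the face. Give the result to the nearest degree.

29°

Angle between strike (135°) and section (340°): β = 25°.
tan α = tan 53° × sin 25° = 1.3270 × 0.4226 = 0.5608
apparent dip = arctan 0.5608 = 29.29°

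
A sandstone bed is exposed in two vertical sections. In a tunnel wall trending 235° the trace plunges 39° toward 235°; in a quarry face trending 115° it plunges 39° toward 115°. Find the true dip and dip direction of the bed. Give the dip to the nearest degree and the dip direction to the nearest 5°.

true dip 58°, dip direction 175°

Each apparent-dip line lies in the plane. As unit vectors (x east, y north, z up), v₁ plunges 39°→235° and v₂ plunges 39°→115°.
The plane normal is n = v₁ × v₂ ∝ (0.074, -0.844, 0.523).
True dip = arccos(n_z / |n|) = arccos(0.5254) = 58.3°.
The horizontal component of n points toward azimuth atan2(n_x, n_y) = 175°, the dip direction.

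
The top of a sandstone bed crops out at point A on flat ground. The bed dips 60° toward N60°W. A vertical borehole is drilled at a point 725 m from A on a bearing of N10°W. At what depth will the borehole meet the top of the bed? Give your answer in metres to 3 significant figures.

807 m

The hole lies 50° from the dip direction, so the down-dip offset is 725 × cos 50° = 466.02 m.
Depth = down-dip offset × tan(dip) = 466.02 × tan 60° = 466.02 × 1.7321
Depth = 807.17 m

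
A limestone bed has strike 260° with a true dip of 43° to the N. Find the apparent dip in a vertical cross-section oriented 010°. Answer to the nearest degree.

The strike is 260° and the section trends 010°; the acute angle between them is β = 70°.
tan α = tan 43° × sin 70° = 0.9325 × 0.9397 = 0.8763
α = arctan(0.8763) = 41.23°

41°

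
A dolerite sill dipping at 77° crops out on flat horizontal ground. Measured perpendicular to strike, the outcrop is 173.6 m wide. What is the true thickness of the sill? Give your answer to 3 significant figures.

169 m

True thickness t = w · sin(dip) = 173.6 × sin 77°
t = 173.6 × 0.9744 = 169.151 m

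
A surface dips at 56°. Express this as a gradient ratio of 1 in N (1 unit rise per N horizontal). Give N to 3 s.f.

1 in 0.675

1 : N means tan θ = 1/N, so N = 1/tan 56° = 1/1.4826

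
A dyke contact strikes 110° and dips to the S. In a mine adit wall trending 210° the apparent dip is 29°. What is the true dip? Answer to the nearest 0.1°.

29.4°

The section is 80° from the strike.
tan(true dip) = tan 29° / sin 80° = 0.5629
true dip = arctan 0.5629 = 29.37°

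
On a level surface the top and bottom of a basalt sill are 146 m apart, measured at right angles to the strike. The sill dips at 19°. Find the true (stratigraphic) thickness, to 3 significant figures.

47.5 m

True thickness t = w · sin(dip) = 146 × sin 19°
t = 146 × 0.3256 = 47.533 m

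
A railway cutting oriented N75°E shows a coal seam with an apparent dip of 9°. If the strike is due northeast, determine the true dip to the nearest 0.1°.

17.6°

β = acute angle between strike due northeast and section N75°E = 30°.
tan(true dip) = tan 9° / sin 30° = 0.3168
true dip = arctan 0.3168 = 17.58°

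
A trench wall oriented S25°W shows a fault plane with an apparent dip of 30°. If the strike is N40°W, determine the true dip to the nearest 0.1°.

The section is 65° from the strike.
tan δ = tan α / sin β = tan 30° / sin 65° = 0.5774 / 0.9063 = 0.6370
true dip = arctan 0.6370 = 32.50°

32.5°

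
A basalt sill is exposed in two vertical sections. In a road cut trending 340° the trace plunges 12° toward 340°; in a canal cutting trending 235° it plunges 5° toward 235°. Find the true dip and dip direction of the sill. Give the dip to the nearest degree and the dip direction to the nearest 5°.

The two traces are lines in the plane: v₁ = (sin 340°·cos 12°, cos 340°·cos 12°, −sin 12°), v₂ = (sin 235°·cos 5°, cos 235°·cos 5°, −sin 5°).
The plane normal is n = v₁ × v₂ ∝ (-0.199, 0.141, 0.941).
Dip δ = arctan(|n_h|/n_z) = arctan(0.244/0.941) = 14.5°.
Dip direction = azimuth of (n_x, n_y) = atan2(-0.199, 0.141) = 305°.

true dip 15°, dip direction 305°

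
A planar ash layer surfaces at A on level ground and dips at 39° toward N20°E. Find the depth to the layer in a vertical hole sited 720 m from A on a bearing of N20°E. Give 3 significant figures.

583 m

The hole is directly down-dip from the outcrop, so the down-dip offset is 720 m.
Depth = down-dip offset × tan(dip) = 720.00 × tan 39° = 720.00 × 0.8098
Depth = 583.04 m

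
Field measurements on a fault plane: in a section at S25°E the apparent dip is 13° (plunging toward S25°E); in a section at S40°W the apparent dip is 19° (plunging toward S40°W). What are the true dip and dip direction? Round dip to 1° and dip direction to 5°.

The two traces are lines in the plane: v₁ = (sin 155°·cos 13°, cos 155°·cos 13°, −sin 13°), v₂ = (sin 220°·cos 19°, cos 220°·cos 19°, −sin 19°).
Cross product v₁ × v₂ gives the pole to the plane: n ∝ (-0.125, -0.271, 0.835).
True dip = arccos(n_z / |n|) = arccos(0.9418) = 19.6°.
The horizontal component of n points toward azimuth atan2(n_x, n_y) = 205°, the dip direction.

true dip 20°, dip direction 205°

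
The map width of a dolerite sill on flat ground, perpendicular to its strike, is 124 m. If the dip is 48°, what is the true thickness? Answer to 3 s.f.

True thickness t = w · sin(dip) = 124 × sin 48°
t = 124 × 0.7431 = 92.150 m

92.1 m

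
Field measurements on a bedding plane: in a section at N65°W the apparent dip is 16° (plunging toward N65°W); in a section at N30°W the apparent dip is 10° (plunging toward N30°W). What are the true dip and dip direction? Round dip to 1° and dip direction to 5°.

true dip 17°, dip direction 275°

Each apparent-dip line lies in the plane. As unit vectors (x east, y north, z up), v₁ plunges 16°→N65°W and v₂ plunges 10°→N30°W.
Cross product v₁ × v₂ gives the pole to the plane: n ∝ (-0.165, 0.016, 0.543).
tan δ = √(n_x²+n_y²)/n_z = 0.165/0.543, so δ = 16.9°.
Dip direction = azimuth of (n_x, n_y) = atan2(-0.165, 0.016) = 275°.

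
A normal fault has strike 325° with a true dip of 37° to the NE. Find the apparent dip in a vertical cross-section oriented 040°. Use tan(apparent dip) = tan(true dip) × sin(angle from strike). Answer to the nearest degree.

Angle between strike (325°) and section (040°): β = 75°.
tan(apparent dip) = tan 37° · sin 75° = 0.7279
α = arctan(0.7279) = 36.05°

36°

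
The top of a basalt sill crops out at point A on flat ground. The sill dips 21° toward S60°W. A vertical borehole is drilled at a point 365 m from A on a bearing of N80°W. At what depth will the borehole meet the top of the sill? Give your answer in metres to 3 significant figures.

The hole lies 40° from the dip direction, so the down-dip offset is 365 × cos 40° = 279.61 m.
Depth = down-dip offset × tan(dip) = 279.61 × tan 21° = 279.61 × 0.3839
Depth = 107.33 m

107 m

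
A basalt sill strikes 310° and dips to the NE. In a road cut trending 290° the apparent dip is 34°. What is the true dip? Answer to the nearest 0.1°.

63.1°

The section is 20° from the strike.
tan δ = tan α / sin β = tan 34° / sin 20° = 0.6745 / 0.3420 = 1.9721
δ = arctan(1.9721) = 63.11°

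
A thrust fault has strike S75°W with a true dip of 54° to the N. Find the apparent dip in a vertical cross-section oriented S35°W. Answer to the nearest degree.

41°

Angle between strike (S75°W) and section (S35°W): β = 40°.
tan(apparent dip) = tan 54° · sin 40° = 0.8847
α = arctan(0.8847) = 41.50°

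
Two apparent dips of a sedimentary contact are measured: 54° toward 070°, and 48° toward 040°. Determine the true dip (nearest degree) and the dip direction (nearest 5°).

true dip 54°, dip direction 075°

The two traces are lines in the plane: v₁ = (sin 70°·cos 54°, cos 70°·cos 54°, −sin 54°), v₂ = (sin 40°·cos 48°, cos 40°·cos 48°, −sin 48°).
The plane normal is n = v₁ × v₂ ∝ (0.265, 0.063, 0.197).
Dip δ = arctan(|n_h|/n_z) = arctan(0.273/0.197) = 54.2°.
Dip direction = atan2(0.265, 0.063) = 77° (azimuth of n's horizontal projection).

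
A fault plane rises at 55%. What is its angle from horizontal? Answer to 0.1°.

tan θ = 55/100 = 0.5500
θ = arctan(0.5500) = 28.81°

28.8°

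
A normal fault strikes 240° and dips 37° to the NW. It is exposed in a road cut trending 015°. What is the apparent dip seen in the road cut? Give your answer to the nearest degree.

The section lies 45° from the strike.
tan α = tan 37° × sin 45° = 0.7536 × 0.7071 = 0.5328
apparent dip = arctan 0.5328 = 28.05°

28°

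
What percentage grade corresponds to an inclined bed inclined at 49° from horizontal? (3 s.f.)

grade % = 100 × tan 49° = 100 × 1.1504

115%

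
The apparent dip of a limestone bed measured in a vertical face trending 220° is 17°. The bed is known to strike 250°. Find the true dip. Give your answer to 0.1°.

β = acute angle between strike 250° and section 220° = 30°.
tan δ = tan α / sin β = tan 17° / sin 30° = 0.3057 / 0.5000 = 0.6115
δ = arctan(0.6115) = 31.44°

31.4°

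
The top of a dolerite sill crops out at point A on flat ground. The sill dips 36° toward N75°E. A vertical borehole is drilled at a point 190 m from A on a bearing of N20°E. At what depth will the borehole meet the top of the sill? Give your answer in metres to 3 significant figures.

79.2 m

The hole lies 55° from the dip direction, so the down-dip offset is 190 × cos 55° = 108.98 m.
Depth = down-dip offset × tan(dip) = 108.98 × tan 36° = 108.98 × 0.7265
Depth = 79.18 m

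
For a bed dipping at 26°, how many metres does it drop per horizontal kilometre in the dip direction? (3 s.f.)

488 m

drop per km = 1000 × tan 26° = 1000 × 0.4877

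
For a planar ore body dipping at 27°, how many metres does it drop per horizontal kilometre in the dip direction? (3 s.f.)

drop per km = 1000 × tan 27° = 1000 × 0.5095

510 m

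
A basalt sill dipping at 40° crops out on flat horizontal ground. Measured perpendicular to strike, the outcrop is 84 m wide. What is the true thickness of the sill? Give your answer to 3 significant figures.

54.0 m

True thickness t = w · sin(dip) = 84 × sin 40°
t = 84 × 0.6428 = 53.994 m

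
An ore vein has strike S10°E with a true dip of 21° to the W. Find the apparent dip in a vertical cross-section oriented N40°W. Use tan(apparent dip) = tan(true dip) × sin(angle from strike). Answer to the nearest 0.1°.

The section lies 30° from the strike.
tan(apparent dip) = tan 21° · sin 30° = 0.1919
α = arctan(0.1919) = 10.86°

10.9°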